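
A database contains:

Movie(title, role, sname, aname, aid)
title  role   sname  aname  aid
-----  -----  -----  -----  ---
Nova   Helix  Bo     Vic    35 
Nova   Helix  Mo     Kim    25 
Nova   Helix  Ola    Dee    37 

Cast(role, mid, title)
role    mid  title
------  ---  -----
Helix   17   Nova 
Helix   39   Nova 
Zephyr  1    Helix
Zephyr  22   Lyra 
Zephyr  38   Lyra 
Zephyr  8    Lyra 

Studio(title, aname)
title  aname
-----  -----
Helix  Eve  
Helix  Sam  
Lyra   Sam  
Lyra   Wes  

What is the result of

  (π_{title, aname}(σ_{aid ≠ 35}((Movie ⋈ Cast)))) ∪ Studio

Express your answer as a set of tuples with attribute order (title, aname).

{(Helix, Eve), (Helix, Sam), (Lyra, Sam), (Lyra, Wes), (Nova, Dee), (Nova, Kim)}

Joining Movie and Cast on title, role yields {(Nova, Helix, Bo, Vic, 35, 17), (Nova, Helix, Bo, Vic, 35, 39), (Nova, Helix, Mo, Kim, 25, 17), (Nova, Helix, Mo, Kim, 25, 39), (Nova, Helix, Ola, Dee, 37, 17), (Nova, Helix, Ola, Dee, 37, 39)}.
Filtering on aid ≠ 35 leaves {(Nova, Helix, Mo, Kim, 25, 17), (Nova, Helix, Mo, Kim, 25, 39), (Nova, Helix, Ola, Dee, 37, 17), (Nova, Helix, Ola, Dee, 37, 39)}.
Keep only column(s) title, aname (2 duplicate(s) eliminated): {(Nova, Dee), (Nova, Kim)}
Set union of the two operands is {(Helix, Eve), (Helix, Sam), (Lyra, Sam), (Lyra, Wes), (Nova, Dee), (Nova, Kim)}.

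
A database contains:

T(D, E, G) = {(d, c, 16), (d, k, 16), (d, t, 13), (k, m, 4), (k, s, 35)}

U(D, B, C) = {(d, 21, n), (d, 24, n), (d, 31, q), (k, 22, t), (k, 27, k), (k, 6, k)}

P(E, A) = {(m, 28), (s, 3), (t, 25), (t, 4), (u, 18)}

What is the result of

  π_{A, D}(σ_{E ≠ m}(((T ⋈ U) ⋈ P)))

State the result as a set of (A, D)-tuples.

{(25, d), (3, k), (4, d)}

Joining T and U on D yields {(d, c, 16, 21, n), (d, c, 16, 24, n), (d, c, 16, 31, q), (d, k, 16, 21, n), (d, k, 16, 24, n), (d, k, 16, 31, q), (d, t, 13, 21, n), (d, t, 13, 24, n), (d, t, 13, 31, q), (k, m, 4, 22, t), (k, m, 4, 27, k), (k, m, 4, 6, k), (k, s, 35, 22, t), (k, s, 35, 27, k), (k, s, 35, 6, k)}.
Joining (T ⋈ U) and P on E yields {(d, t, 13, 21, n, 25), (d, t, 13, 21, n, 4), (d, t, 13, 24, n, 25), (d, t, 13, 24, n, 4), (d, t, 13, 31, q, 25), (d, t, 13, 31, q, 4), (k, m, 4, 22, t, 28), (k, m, 4, 27, k, 28), (k, m, 4, 6, k, 28), (k, s, 35, 22, t, 3), (k, s, 35, 27, k, 3), (k, s, 35, 6, k, 3)}.
Filtering on E ≠ m leaves {(d, t, 13, 21, n, 25), (d, t, 13, 21, n, 4), (d, t, 13, 24, n, 25), (d, t, 13, 24, n, 4), (d, t, 13, 31, q, 25), (d, t, 13, 31, q, 4), (k, s, 35, 22, t, 3), (k, s, 35, 27, k, 3), (k, s, 35, 6, k, 3)}.
Keep only column(s) A, D (6 duplicate(s) eliminated): {(25, d), (3, k), (4, d)}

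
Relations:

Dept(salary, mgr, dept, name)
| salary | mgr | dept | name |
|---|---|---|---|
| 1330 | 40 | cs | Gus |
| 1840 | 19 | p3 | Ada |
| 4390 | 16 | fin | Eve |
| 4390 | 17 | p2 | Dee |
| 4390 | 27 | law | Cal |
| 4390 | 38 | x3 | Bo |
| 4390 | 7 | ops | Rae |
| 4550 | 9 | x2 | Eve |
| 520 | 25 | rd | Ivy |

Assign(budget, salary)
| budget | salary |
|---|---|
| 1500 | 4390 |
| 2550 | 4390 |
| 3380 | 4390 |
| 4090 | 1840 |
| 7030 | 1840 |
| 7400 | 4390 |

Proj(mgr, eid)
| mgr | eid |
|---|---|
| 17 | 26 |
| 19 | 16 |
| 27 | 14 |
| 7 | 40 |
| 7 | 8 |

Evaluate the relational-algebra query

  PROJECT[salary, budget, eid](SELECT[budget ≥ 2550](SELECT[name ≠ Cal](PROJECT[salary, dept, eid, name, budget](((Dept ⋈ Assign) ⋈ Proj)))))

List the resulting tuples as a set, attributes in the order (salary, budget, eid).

Dept ⋈ Assign (natural join on salary): {(1840, 19, p3, Ada, 4090), (1840, 19, p3, Ada, 7030), (4390, 16, fin, Eve, 1500), (4390, 16, fin, Eve, 2550), (4390, 16, fin, Eve, 3380), (4390, 16, fin, Eve, 7400), (4390, 17, p2, Dee, 1500), (4390, 17, p2, Dee, 2550), (4390, 17, p2, Dee, 3380), (4390, 17, p2, Dee, 7400), (4390, 27, law, Cal, 1500), (4390, 27, law, Cal, 2550), (4390, 27, law, Cal, 3380), (4390, 27, law, Cal, 7400), (4390, 38, x3, Bo, 1500), (4390, 38, x3, Bo, 2550), (4390, 38, x3, Bo, 3380), (4390, 38, x3, Bo, 7400), (4390, 7, ops, Rae, 1500), (4390, 7, ops, Rae, 2550), (4390, 7, ops, Rae, 3380), (4390, 7, ops, Rae, 7400)}
(Dept ⋈ Assign) ⋈ Proj (natural join on mgr): {(1840, 19, p3, Ada, 4090, 16), (1840, 19, p3, Ada, 7030, 16), (4390, 17, p2, Dee, 1500, 26), (4390, 17, p2, Dee, 2550, 26), (4390, 17, p2, Dee, 3380, 26), (4390, 17, p2, Dee, 7400, 26), (4390, 27, law, Cal, 1500, 14), (4390, 27, law, Cal, 2550, 14), (4390, 27, law, Cal, 3380, 14), (4390, 27, law, Cal, 7400, 14), (4390, 7, ops, Rae, 1500, 40), (4390, 7, ops, Rae, 1500, 8), (4390, 7, ops, Rae, 2550, 40), (4390, 7, ops, Rae, 2550, 8), (4390, 7, ops, Rae, 3380, 40), (4390, 7, ops, Rae, 3380, 8), (4390, 7, ops, Rae, 7400, 40), (4390, 7, ops, Rae, 7400, 8)}
π_{salary, dept, eid, name, budget} gives {(1840, p3, 16, Ada, 4090), (1840, p3, 16, Ada, 7030), (4390, law, 14, Cal, 1500), (4390, law, 14, Cal, 2550), (4390, law, 14, Cal, 3380), (4390, law, 14, Cal, 7400), (4390, ops, 40, Rae, 1500), (4390, ops, 40, Rae, 2550), (4390, ops, 40, Rae, 3380), (4390, ops, 40, Rae, 7400), (4390, ops, 8, Rae, 1500), (4390, ops, 8, Rae, 2550), (4390, ops, 8, Rae, 3380), (4390, ops, 8, Rae, 7400), (4390, p2, 26, Dee, 1500), (4390, p2, 26, Dee, 2550), (4390, p2, 26, Dee, 3380), (4390, p2, 26, Dee, 7400)}.
σ[name ≠ Cal]: keep tuples satisfying name ≠ Cal → {(1840, p3, 16, Ada, 4090), (1840, p3, 16, Ada, 7030), (4390, ops, 40, Rae, 1500), (4390, ops, 40, Rae, 2550), (4390, ops, 40, Rae, 3380), (4390, ops, 40, Rae, 7400), (4390, ops, 8, Rae, 1500), (4390, ops, 8, Rae, 2550), (4390, ops, 8, Rae, 3380), (4390, ops, 8, Rae, 7400), (4390, p2, 26, Dee, 1500), (4390, p2, 26, Dee, 2550), (4390, p2, 26, Dee, 3380), (4390, p2, 26, Dee, 7400)}
σ[budget ≥ 2550]: keep tuples satisfying budget ≥ 2550 → {(1840, p3, 16, Ada, 4090), (1840, p3, 16, Ada, 7030), (4390, ops, 40, Rae, 2550), (4390, ops, 40, Rae, 3380), (4390, ops, 40, Rae, 7400), (4390, ops, 8, Rae, 2550), (4390, ops, 8, Rae, 3380), (4390, ops, 8, Rae, 7400), (4390, p2, 26, Dee, 2550), (4390, p2, 26, Dee, 3380), (4390, p2, 26, Dee, 7400)}
π_{salary, budget, eid} gives {(1840, 4090, 16), (1840, 7030, 16), (4390, 2550, 26), (4390, 2550, 40), (4390, 2550, 8), (4390, 3380, 26), (4390, 3380, 40), (4390, 3380, 8), (4390, 7400, 26), (4390, 7400, 40), (4390, 7400, 8)}.

{(1840, 4090, 16), (1840, 7030, 16), (4390, 2550, 26), (4390, 2550, 40), (4390, 2550, 8), (4390, 3380, 26), (4390, 3380, 40), (4390, 3380, 8), (4390, 7400, 26), (4390, 7400, 40), (4390, 7400, 8)}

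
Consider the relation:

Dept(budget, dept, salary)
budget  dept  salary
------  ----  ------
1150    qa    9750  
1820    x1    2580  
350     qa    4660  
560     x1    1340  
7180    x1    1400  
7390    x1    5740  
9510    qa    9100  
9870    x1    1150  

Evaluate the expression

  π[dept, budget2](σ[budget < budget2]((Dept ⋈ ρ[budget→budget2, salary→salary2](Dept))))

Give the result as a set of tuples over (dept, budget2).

ρ[budget→budget2, salary→salary2]: schema becomes (budget2, dept, salary2); tuples unchanged.
Natural join on dept: {(1150, qa, 9750, 1150, 9750), (1150, qa, 9750, 350, 4660), (1150, qa, 9750, 9510, 9100), (1820, x1, 2580, 1820, 2580), (1820, x1, 2580, 560, 1340), (1820, x1, 2580, 7180, 1400), (1820, x1, 2580, 7390, 5740), (1820, x1, 2580, 9870, 1150), (350, qa, 4660, 1150, 9750), (350, qa, 4660, 350, 4660), (350, qa, 4660, 9510, 9100), (560, x1, 1340, 1820, 2580), (560, x1, 1340, 560, 1340), (560, x1, 1340, 7180, 1400), (560, x1, 1340, 7390, 5740), (560, x1, 1340, 9870, 1150), (7180, x1, 1400, 1820, 2580), (7180, x1, 1400, 560, 1340), (7180, x1, 1400, 7180, 1400), (7180, x1, 1400, 7390, 5740), (7180, x1, 1400, 9870, 1150), (7390, x1, 5740, 1820, 2580), (7390, x1, 5740, 560, 1340), (7390, x1, 5740, 7180, 1400), (7390, x1, 5740, 7390, 5740), (7390, x1, 5740, 9870, 1150), (9510, qa, 9100, 1150, 9750), (9510, qa, 9100, 350, 4660), (9510, qa, 9100, 9510, 9100), (9870, x1, 1150, 1820, 2580), (9870, x1, 1150, 560, 1340), (9870, x1, 1150, 7180, 1400), (9870, x1, 1150, 7390, 5740), (9870, x1, 1150, 9870, 1150)}
σ[budget < budget2]: keep tuples satisfying budget < budget2 → {(1150, qa, 9750, 9510, 9100), (1820, x1, 2580, 7180, 1400), (1820, x1, 2580, 7390, 5740), (1820, x1, 2580, 9870, 1150), (350, qa, 4660, 1150, 9750), (350, qa, 4660, 9510, 9100), (560, x1, 1340, 1820, 2580), (560, x1, 1340, 7180, 1400), (560, x1, 1340, 7390, 5740), (560, x1, 1340, 9870, 1150), (7180, x1, 1400, 7390, 5740), (7180, x1, 1400, 9870, 1150), (7390, x1, 5740, 9870, 1150)}
π[dept, budget2]: project onto (dept, budget2) (7 duplicate(s) eliminated) → {(qa, 1150), (qa, 9510), (x1, 1820), (x1, 7180), (x1, 7390), (x1, 9870)}

{(qa, 1150), (qa, 9510), (x1, 1820), (x1, 7180), (x1, 7390), (x1, 9870)}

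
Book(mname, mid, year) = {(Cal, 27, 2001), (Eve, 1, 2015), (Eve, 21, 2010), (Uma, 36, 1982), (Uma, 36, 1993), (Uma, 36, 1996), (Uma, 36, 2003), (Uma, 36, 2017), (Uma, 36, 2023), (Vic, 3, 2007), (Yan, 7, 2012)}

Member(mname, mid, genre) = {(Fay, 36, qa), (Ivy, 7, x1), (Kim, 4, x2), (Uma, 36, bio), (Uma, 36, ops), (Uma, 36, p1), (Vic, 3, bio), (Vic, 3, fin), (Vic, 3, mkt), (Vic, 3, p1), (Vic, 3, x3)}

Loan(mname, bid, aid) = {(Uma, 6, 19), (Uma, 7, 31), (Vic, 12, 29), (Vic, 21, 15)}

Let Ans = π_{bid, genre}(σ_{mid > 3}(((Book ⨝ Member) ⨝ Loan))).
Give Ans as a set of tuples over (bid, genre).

{(6, bio), (6, ops), (6, p1), (7, bio), (7, ops), (7, p1)}

Joining Book and Member on mname, mid yields {(Uma, 36, 1982, bio), (Uma, 36, 1982, ops), (Uma, 36, 1982, p1), (Uma, 36, 1993, bio), (Uma, 36, 1993, ops), (Uma, 36, 1993, p1), (Uma, 36, 1996, bio), (Uma, 36, 1996, ops), (Uma, 36, 1996, p1), (Uma, 36, 2003, bio), (Uma, 36, 2003, ops), (Uma, 36, 2003, p1), (Uma, 36, 2017, bio), (Uma, 36, 2017, ops), (Uma, 36, 2017, p1), (Uma, 36, 2023, bio), (Uma, 36, 2023, ops), (Uma, 36, 2023, p1), (Vic, 3, 2007, bio), (Vic, 3, 2007, fin), (Vic, 3, 2007, mkt), (Vic, 3, 2007, p1), (Vic, 3, 2007, x3)}.
Joining (Book ⨝ Member) and Loan on mname yields {(Uma, 36, 1982, bio, 6, 19), (Uma, 36, 1982, bio, 7, 31), (Uma, 36, 1982, ops, 6, 19), (Uma, 36, 1982, ops, 7, 31), (Uma, 36, 1982, p1, 6, 19), (Uma, 36, 1982, p1, 7, 31), (Uma, 36, 1993, bio, 6, 19), (Uma, 36, 1993, bio, 7, 31), (Uma, 36, 1993, ops, 6, 19), (Uma, 36, 1993, ops, 7, 31), (Uma, 36, 1993, p1, 6, 19), (Uma, 36, 1993, p1, 7, 31), (Uma, 36, 1996, bio, 6, 19), (Uma, 36, 1996, bio, 7, 31), (Uma, 36, 1996, ops, 6, 19), (Uma, 36, 1996, ops, 7, 31), (Uma, 36, 1996, p1, 6, 19), (Uma, 36, 1996, p1, 7, 31), (Uma, 36, 2003, bio, 6, 19), (Uma, 36, 2003, bio, 7, 31), (Uma, 36, 2003, ops, 6, 19), (Uma, 36, 2003, ops, 7, 31), (Uma, 36, 2003, p1, 6, 19), (Uma, 36, 2003, p1, 7, 31), (Uma, 36, 2017, bio, 6, 19), (Uma, 36, 2017, bio, 7, 31), (Uma, 36, 2017, ops, 6, 19), (Uma, 36, 2017, ops, 7, 31), (Uma, 36, 2017, p1, 6, 19), (Uma, 36, 2017, p1, 7, 31), (Uma, 36, 2023, bio, 6, 19), (Uma, 36, 2023, bio, 7, 31), (Uma, 36, 2023, ops, 6, 19), (Uma, 36, 2023, ops, 7, 31), (Uma, 36, 2023, p1, 6, 19), (Uma, 36, 2023, p1, 7, 31), (Vic, 3, 2007, bio, 12, 29), (Vic, 3, 2007, bio, 21, 15), (Vic, 3, 2007, fin, 12, 29), (Vic, 3, 2007, fin, 21, 15), (Vic, 3, 2007, mkt, 12, 29), (Vic, 3, 2007, mkt, 21, 15), (Vic, 3, 2007, p1, 12, 29), (Vic, 3, 2007, p1, 21, 15), (Vic, 3, 2007, x3, 12, 29), (Vic, 3, 2007, x3, 21, 15)}.
Filtering on mid > 3 leaves {(Uma, 36, 1982, bio, 6, 19), (Uma, 36, 1982, bio, 7, 31), (Uma, 36, 1982, ops, 6, 19), (Uma, 36, 1982, ops, 7, 31), (Uma, 36, 1982, p1, 6, 19), (Uma, 36, 1982, p1, 7, 31), (Uma, 36, 1993, bio, 6, 19), (Uma, 36, 1993, bio, 7, 31), (Uma, 36, 1993, ops, 6, 19), (Uma, 36, 1993, ops, 7, 31), (Uma, 36, 1993, p1, 6, 19), (Uma, 36, 1993, p1, 7, 31), (Uma, 36, 1996, bio, 6, 19), (Uma, 36, 1996, bio, 7, 31), (Uma, 36, 1996, ops, 6, 19), (Uma, 36, 1996, ops, 7, 31), (Uma, 36, 1996, p1, 6, 19), (Uma, 36, 1996, p1, 7, 31), (Uma, 36, 2003, bio, 6, 19), (Uma, 36, 2003, bio, 7, 31), (Uma, 36, 2003, ops, 6, 19), (Uma, 36, 2003, ops, 7, 31), (Uma, 36, 2003, p1, 6, 19), (Uma, 36, 2003, p1, 7, 31), (Uma, 36, 2017, bio, 6, 19), (Uma, 36, 2017, bio, 7, 31), (Uma, 36, 2017, ops, 6, 19), (Uma, 36, 2017, ops, 7, 31), (Uma, 36, 2017, p1, 6, 19), (Uma, 36, 2017, p1, 7, 31), (Uma, 36, 2023, bio, 6, 19), (Uma, 36, 2023, bio, 7, 31), (Uma, 36, 2023, ops, 6, 19), (Uma, 36, 2023, ops, 7, 31), (Uma, 36, 2023, p1, 6, 19), (Uma, 36, 2023, p1, 7, 31)}.
Projecting to bid, genre (30 duplicate(s) eliminated): {(6, bio), (6, ops), (6, p1), (7, bio), (7, ops), (7, p1)}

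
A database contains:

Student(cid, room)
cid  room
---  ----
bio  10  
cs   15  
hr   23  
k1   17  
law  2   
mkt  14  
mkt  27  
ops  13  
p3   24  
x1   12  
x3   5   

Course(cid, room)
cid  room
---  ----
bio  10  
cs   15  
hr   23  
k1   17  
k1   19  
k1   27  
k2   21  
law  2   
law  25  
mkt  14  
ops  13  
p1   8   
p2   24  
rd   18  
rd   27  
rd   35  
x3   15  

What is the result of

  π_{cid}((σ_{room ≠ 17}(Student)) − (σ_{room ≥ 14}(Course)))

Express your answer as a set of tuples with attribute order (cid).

Apply σ_{room ≠ 17}; surviving tuples: {(bio, 10), (cs, 15), (hr, 23), (law, 2), (mkt, 14), (mkt, 27), (ops, 13), (p3, 24), (x1, 12), (x3, 5)}
Apply σ_{room ≥ 14}; surviving tuples: {(cs, 15), (hr, 23), (k1, 17), (k1, 19), (k1, 27), (k2, 21), (law, 25), (mkt, 14), (p2, 24), (rd, 18), (rd, 27), (rd, 35), (x3, 15)}
Set difference of the two operands is {(bio, 10), (law, 2), (mkt, 27), (ops, 13), (p3, 24), (x1, 12), (x3, 5)}.
Projecting to cid: {bio, law, mkt, ops, p3, x1, x3}

{bio, law, mkt, ops, p3, x1, x3}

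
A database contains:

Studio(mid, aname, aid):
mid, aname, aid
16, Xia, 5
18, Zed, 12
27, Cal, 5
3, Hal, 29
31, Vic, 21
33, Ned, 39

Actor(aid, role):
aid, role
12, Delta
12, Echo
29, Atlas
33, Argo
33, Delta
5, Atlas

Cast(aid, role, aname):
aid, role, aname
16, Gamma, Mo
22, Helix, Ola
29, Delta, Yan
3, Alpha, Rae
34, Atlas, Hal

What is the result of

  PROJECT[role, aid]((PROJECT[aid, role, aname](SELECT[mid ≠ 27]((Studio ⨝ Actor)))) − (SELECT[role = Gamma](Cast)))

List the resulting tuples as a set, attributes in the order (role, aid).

Studio ⋈ Actor (natural join on aid): {(16, Xia, 5, Atlas), (18, Zed, 12, Delta), (18, Zed, 12, Echo), (27, Cal, 5, Atlas), (3, Hal, 29, Atlas)}
Filtering on mid ≠ 27 leaves {(16, Xia, 5, Atlas), (18, Zed, 12, Delta), (18, Zed, 12, Echo), (3, Hal, 29, Atlas)}.
π[aid, role, aname]: project onto (aid, role, aname) → {(12, Delta, Zed), (12, Echo, Zed), (29, Atlas, Hal), (5, Atlas, Xia)}
Filtering on role = Gamma leaves {(16, Gamma, Mo)}.
Difference: {(12, Delta, Zed), (12, Echo, Zed), (29, Atlas, Hal), (5, Atlas, Xia)} with {(16, Gamma, Mo)} → {(12, Delta, Zed), (12, Echo, Zed), (29, Atlas, Hal), (5, Atlas, Xia)}
π[role, aid]: project onto (role, aid) → {(Atlas, 29), (Atlas, 5), (Delta, 12), (Echo, 12)}

{(Atlas, 29), (Atlas, 5), (Delta, 12), (Echo, 12)}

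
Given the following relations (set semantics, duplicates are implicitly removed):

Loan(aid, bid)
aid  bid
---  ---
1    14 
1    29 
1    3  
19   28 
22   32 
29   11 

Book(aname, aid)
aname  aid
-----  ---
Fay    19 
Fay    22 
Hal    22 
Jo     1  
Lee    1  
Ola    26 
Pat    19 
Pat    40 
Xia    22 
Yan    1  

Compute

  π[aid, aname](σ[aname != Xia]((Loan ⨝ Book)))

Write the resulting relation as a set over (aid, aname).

Natural join on aid: {(1, 14, Jo), (1, 14, Lee), (1, 14, Yan), (1, 29, Jo), (1, 29, Lee), (1, 29, Yan), (1, 3, Jo), (1, 3, Lee), (1, 3, Yan), (19, 28, Fay), (19, 28, Pat), (22, 32, Fay), (22, 32, Hal), (22, 32, Xia)}
Filtering on aname != Xia leaves {(1, 14, Jo), (1, 14, Lee), (1, 14, Yan), (1, 29, Jo), (1, 29, Lee), (1, 29, Yan), (1, 3, Jo), (1, 3, Lee), (1, 3, Yan), (19, 28, Fay), (19, 28, Pat), (22, 32, Fay), (22, 32, Hal)}.
Keep only column(s) aid, aname (6 duplicate(s) eliminated): {(1, Jo), (1, Lee), (1, Yan), (19, Fay), (19, Pat), (22, Fay), (22, Hal)}

{(1, Jo), (1, Lee), (1, Yan), (19, Fay), (19, Pat), (22, Fay), (22, Hal)}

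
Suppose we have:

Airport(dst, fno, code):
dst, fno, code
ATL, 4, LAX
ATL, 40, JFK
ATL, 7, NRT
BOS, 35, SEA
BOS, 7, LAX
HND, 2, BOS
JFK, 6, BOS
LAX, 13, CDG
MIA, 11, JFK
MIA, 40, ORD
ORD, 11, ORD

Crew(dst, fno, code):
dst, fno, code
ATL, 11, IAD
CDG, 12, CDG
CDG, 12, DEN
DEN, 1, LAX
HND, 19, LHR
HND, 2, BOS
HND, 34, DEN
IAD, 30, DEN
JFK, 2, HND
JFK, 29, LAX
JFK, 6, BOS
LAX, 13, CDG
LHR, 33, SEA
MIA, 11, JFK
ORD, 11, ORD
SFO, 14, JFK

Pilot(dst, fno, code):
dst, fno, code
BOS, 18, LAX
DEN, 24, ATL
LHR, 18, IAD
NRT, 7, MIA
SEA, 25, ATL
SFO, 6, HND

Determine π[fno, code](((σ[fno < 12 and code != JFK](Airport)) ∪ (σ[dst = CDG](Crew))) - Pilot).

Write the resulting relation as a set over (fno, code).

{(11, ORD), (12, CDG), (12, DEN), (2, BOS), (4, LAX), (6, BOS), (7, LAX), (7, NRT)}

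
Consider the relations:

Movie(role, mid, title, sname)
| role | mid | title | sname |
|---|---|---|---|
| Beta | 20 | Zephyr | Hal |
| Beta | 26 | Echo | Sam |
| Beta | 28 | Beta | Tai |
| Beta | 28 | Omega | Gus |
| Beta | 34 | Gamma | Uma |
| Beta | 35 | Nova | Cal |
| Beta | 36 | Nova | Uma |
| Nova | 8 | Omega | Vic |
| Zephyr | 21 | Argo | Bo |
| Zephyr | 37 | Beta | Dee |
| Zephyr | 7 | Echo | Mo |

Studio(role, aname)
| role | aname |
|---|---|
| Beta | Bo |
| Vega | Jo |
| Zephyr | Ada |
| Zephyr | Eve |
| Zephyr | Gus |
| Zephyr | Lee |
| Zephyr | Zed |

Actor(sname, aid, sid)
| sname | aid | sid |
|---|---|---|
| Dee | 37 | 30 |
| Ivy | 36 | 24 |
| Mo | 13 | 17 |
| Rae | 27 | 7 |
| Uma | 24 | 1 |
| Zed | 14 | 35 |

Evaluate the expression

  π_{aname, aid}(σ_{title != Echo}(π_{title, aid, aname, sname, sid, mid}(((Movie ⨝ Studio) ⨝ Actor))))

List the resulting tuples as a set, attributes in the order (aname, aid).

{(Ada, 37), (Bo, 24), (Eve, 37), (Gus, 37), (Lee, 37), (Zed, 37)}

Joining Movie and Studio on role yields {(Beta, 20, Zephyr, Hal, Bo), (Beta, 26, Echo, Sam, Bo), (Beta, 28, Beta, Tai, Bo), (Beta, 28, Omega, Gus, Bo), (Beta, 34, Gamma, Uma, Bo), (Beta, 35, Nova, Cal, Bo), (Beta, 36, Nova, Uma, Bo), (Zephyr, 21, Argo, Bo, Ada), (Zephyr, 21, Argo, Bo, Eve), (Zephyr, 21, Argo, Bo, Gus), (Zephyr, 21, Argo, Bo, Lee), (Zephyr, 21, Argo, Bo, Zed), (Zephyr, 37, Beta, Dee, Ada), (Zephyr, 37, Beta, Dee, Eve), (Zephyr, 37, Beta, Dee, Gus), (Zephyr, 37, Beta, Dee, Lee), (Zephyr, 37, Beta, Dee, Zed), (Zephyr, 7, Echo, Mo, Ada), (Zephyr, 7, Echo, Mo, Eve), (Zephyr, 7, Echo, Mo, Gus), (Zephyr, 7, Echo, Mo, Lee), (Zephyr, 7, Echo, Mo, Zed)}.
Joining (Movie ⨝ Studio) and Actor on sname yields {(Beta, 34, Gamma, Uma, Bo, 24, 1), (Beta, 36, Nova, Uma, Bo, 24, 1), (Zephyr, 37, Beta, Dee, Ada, 37, 30), (Zephyr, 37, Beta, Dee, Eve, 37, 30), (Zephyr, 37, Beta, Dee, Gus, 37, 30), (Zephyr, 37, Beta, Dee, Lee, 37, 30), (Zephyr, 37, Beta, Dee, Zed, 37, 30), (Zephyr, 7, Echo, Mo, Ada, 13, 17), (Zephyr, 7, Echo, Mo, Eve, 13, 17), (Zephyr, 7, Echo, Mo, Gus, 13, 17), (Zephyr, 7, Echo, Mo, Lee, 13, 17), (Zephyr, 7, Echo, Mo, Zed, 13, 17)}.
π_{title, aid, aname, sname, sid, mid} gives {(Beta, 37, Ada, Dee, 30, 37), (Beta, 37, Eve, Dee, 30, 37), (Beta, 37, Gus, Dee, 30, 37), (Beta, 37, Lee, Dee, 30, 37), (Beta, 37, Zed, Dee, 30, 37), (Echo, 13, Ada, Mo, 17, 7), (Echo, 13, Eve, Mo, 17, 7), (Echo, 13, Gus, Mo, 17, 7), (Echo, 13, Lee, Mo, 17, 7), (Echo, 13, Zed, Mo, 17, 7), (Gamma, 24, Bo, Uma, 1, 34), (Nova, 24, Bo, Uma, 1, 36)}.
σ[title != Echo]: keep tuples satisfying title != Echo → {(Beta, 37, Ada, Dee, 30, 37), (Beta, 37, Eve, Dee, 30, 37), (Beta, 37, Gus, Dee, 30, 37), (Beta, 37, Lee, Dee, 30, 37), (Beta, 37, Zed, Dee, 30, 37), (Gamma, 24, Bo, Uma, 1, 34), (Nova, 24, Bo, Uma, 1, 36)}
π_{aname, aid} gives {(Ada, 37), (Bo, 24), (Eve, 37), (Gus, 37), (Lee, 37), (Zed, 37)} (1 duplicate(s) eliminated).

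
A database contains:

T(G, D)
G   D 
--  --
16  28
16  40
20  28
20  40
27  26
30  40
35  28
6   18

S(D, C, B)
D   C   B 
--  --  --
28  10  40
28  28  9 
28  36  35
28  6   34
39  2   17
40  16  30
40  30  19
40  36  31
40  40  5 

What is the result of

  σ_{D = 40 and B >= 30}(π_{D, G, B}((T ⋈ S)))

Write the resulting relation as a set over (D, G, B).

{(40, 16, 30), (40, 16, 31), (40, 20, 30), (40, 20, 31), (40, 30, 30), (40, 30, 31)}

Joining T and S on D yields {(16, 28, 10, 40), (16, 28, 28, 9), (16, 28, 36, 35), (16, 28, 6, 34), (16, 40, 16, 30), (16, 40, 30, 19), (16, 40, 36, 31), (16, 40, 40, 5), (20, 28, 10, 40), (20, 28, 28, 9), (20, 28, 36, 35), (20, 28, 6, 34), (20, 40, 16, 30), (20, 40, 30, 19), (20, 40, 36, 31), (20, 40, 40, 5), (30, 40, 16, 30), (30, 40, 30, 19), (30, 40, 36, 31), (30, 40, 40, 5), (35, 28, 10, 40), (35, 28, 28, 9), (35, 28, 36, 35), (35, 28, 6, 34)}.
π[D, G, B]: project onto (D, G, B) → {(28, 16, 34), (28, 16, 35), (28, 16, 40), (28, 16, 9), (28, 20, 34), (28, 20, 35), (28, 20, 40), (28, 20, 9), (28, 35, 34), (28, 35, 35), (28, 35, 40), (28, 35, 9), (40, 16, 19), (40, 16, 30), (40, 16, 31), (40, 16, 5), (40, 20, 19), (40, 20, 30), (40, 20, 31), (40, 20, 5), (40, 30, 19), (40, 30, 30), (40, 30, 31), (40, 30, 5)}
Filtering on D = 40 and B >= 30 leaves {(40, 16, 30), (40, 16, 31), (40, 20, 30), (40, 20, 31), (40, 30, 30), (40, 30, 31)}.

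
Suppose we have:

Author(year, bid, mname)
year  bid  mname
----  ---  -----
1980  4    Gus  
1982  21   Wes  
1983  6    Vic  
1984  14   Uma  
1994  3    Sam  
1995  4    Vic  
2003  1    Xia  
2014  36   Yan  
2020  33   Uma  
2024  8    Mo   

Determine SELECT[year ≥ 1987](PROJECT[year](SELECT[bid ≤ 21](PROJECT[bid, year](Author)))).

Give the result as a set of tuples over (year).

π_{bid, year} gives {(1, 2003), (14, 1984), (21, 1982), (3, 1994), (33, 2020), (36, 2014), (4, 1980), (4, 1995), (6, 1983), (8, 2024)}.
Apply σ_{bid ≤ 21}; surviving tuples: {(1, 2003), (14, 1984), (21, 1982), (3, 1994), (4, 1980), (4, 1995), (6, 1983), (8, 2024)}
π_{year} gives {1980, 1982, 1983, 1984, 1994, 1995, 2003, 2024}.
Apply σ_{year ≥ 1987}; surviving tuples: {1994, 1995, 2003, 2024}

{1994, 1995, 2003, 2024}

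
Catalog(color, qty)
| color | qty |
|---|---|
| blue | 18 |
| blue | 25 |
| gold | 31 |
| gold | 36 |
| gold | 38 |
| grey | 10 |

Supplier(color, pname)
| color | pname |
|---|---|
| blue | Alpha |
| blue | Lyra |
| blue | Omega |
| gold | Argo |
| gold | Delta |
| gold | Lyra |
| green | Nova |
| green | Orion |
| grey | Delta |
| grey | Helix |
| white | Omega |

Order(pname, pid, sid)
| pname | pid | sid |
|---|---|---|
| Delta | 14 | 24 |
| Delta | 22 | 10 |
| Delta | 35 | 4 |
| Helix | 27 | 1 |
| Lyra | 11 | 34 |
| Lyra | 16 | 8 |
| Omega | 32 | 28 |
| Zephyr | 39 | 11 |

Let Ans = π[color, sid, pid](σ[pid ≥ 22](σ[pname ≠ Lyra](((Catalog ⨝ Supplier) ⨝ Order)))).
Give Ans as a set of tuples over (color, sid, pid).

{(blue, 28, 32), (gold, 10, 22), (gold, 4, 35), (grey, 1, 27), (grey, 10, 22), (grey, 4, 35)}

Joining Catalog and Supplier on color yields {(blue, 18, Alpha), (blue, 18, Lyra), (blue, 18, Omega), (blue, 25, Alpha), (blue, 25, Lyra), (blue, 25, Omega), (gold, 31, Argo), (gold, 31, Delta), (gold, 31, Lyra), (gold, 36, Argo), (gold, 36, Delta), (gold, 36, Lyra), (gold, 38, Argo), (gold, 38, Delta), (gold, 38, Lyra), (grey, 10, Delta), (grey, 10, Helix)}.
Joining (Catalog ⨝ Supplier) and Order on pname yields {(blue, 18, Lyra, 11, 34), (blue, 18, Lyra, 16, 8), (blue, 18, Omega, 32, 28), (blue, 25, Lyra, 11, 34), (blue, 25, Lyra, 16, 8), (blue, 25, Omega, 32, 28), (gold, 31, Delta, 14, 24), (gold, 31, Delta, 22, 10), (gold, 31, Delta, 35, 4), (gold, 31, Lyra, 11, 34), (gold, 31, Lyra, 16, 8), (gold, 36, Delta, 14, 24), (gold, 36, Delta, 22, 10), (gold, 36, Delta, 35, 4), (gold, 36, Lyra, 11, 34), (gold, 36, Lyra, 16, 8), (gold, 38, Delta, 14, 24), (gold, 38, Delta, 22, 10), (gold, 38, Delta, 35, 4), (gold, 38, Lyra, 11, 34), (gold, 38, Lyra, 16, 8), (grey, 10, Delta, 14, 24), (grey, 10, Delta, 22, 10), (grey, 10, Delta, 35, 4), (grey, 10, Helix, 27, 1)}.
Apply σ_{pname ≠ Lyra}; surviving tuples: {(blue, 18, Omega, 32, 28), (blue, 25, Omega, 32, 28), (gold, 31, Delta, 14, 24), (gold, 31, Delta, 22, 10), (gold, 31, Delta, 35, 4), (gold, 36, Delta, 14, 24), (gold, 36, Delta, 22, 10), (gold, 36, Delta, 35, 4), (gold, 38, Delta, 14, 24), (gold, 38, Delta, 22, 10), (gold, 38, Delta, 35, 4), (grey, 10, Delta, 14, 24), (grey, 10, Delta, 22, 10), (grey, 10, Delta, 35, 4), (grey, 10, Helix, 27, 1)}
Apply σ_{pid ≥ 22}; surviving tuples: {(blue, 18, Omega, 32, 28), (blue, 25, Omega, 32, 28), (gold, 31, Delta, 22, 10), (gold, 31, Delta, 35, 4), (gold, 36, Delta, 22, 10), (gold, 36, Delta, 35, 4), (gold, 38, Delta, 22, 10), (gold, 38, Delta, 35, 4), (grey, 10, Delta, 22, 10), (grey, 10, Delta, 35, 4), (grey, 10, Helix, 27, 1)}
π_{color, sid, pid} gives {(blue, 28, 32), (gold, 10, 22), (gold, 4, 35), (grey, 1, 27), (grey, 10, 22), (grey, 4, 35)} (5 duplicate(s) eliminated).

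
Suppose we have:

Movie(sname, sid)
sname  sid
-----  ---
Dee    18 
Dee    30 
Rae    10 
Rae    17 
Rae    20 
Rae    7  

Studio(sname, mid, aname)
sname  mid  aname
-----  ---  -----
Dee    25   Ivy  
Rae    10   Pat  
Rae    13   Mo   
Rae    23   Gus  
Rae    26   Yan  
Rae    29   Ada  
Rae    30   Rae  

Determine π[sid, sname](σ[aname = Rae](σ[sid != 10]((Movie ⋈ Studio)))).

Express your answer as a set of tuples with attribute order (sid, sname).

Natural join on sname: {(Dee, 18, 25, Ivy), (Dee, 30, 25, Ivy), (Rae, 10, 10, Pat), (Rae, 10, 13, Mo), (Rae, 10, 23, Gus), (Rae, 10, 26, Yan), (Rae, 10, 29, Ada), (Rae, 10, 30, Rae), (Rae, 17, 10, Pat), (Rae, 17, 13, Mo), (Rae, 17, 23, Gus), (Rae, 17, 26, Yan), (Rae, 17, 29, Ada), (Rae, 17, 30, Rae), (Rae, 20, 10, Pat), (Rae, 20, 13, Mo), (Rae, 20, 23, Gus), (Rae, 20, 26, Yan), (Rae, 20, 29, Ada), (Rae, 20, 30, Rae), (Rae, 7, 10, Pat), (Rae, 7, 13, Mo), (Rae, 7, 23, Gus), (Rae, 7, 26, Yan), (Rae, 7, 29, Ada), (Rae, 7, 30, Rae)}
Selection sid != 10: {(Dee, 18, 25, Ivy), (Dee, 30, 25, Ivy), (Rae, 17, 10, Pat), (Rae, 17, 13, Mo), (Rae, 17, 23, Gus), (Rae, 17, 26, Yan), (Rae, 17, 29, Ada), (Rae, 17, 30, Rae), (Rae, 20, 10, Pat), (Rae, 20, 13, Mo), (Rae, 20, 23, Gus), (Rae, 20, 26, Yan), (Rae, 20, 29, Ada), (Rae, 20, 30, Rae), (Rae, 7, 10, Pat), (Rae, 7, 13, Mo), (Rae, 7, 23, Gus), (Rae, 7, 26, Yan), (Rae, 7, 29, Ada), (Rae, 7, 30, Rae)}
Selection aname = Rae: {(Rae, 17, 30, Rae), (Rae, 20, 30, Rae), (Rae, 7, 30, Rae)}
π[sid, sname]: project onto (sid, sname) → {(17, Rae), (20, Rae), (7, Rae)}

{(17, Rae), (20, Rae), (7, Rae)}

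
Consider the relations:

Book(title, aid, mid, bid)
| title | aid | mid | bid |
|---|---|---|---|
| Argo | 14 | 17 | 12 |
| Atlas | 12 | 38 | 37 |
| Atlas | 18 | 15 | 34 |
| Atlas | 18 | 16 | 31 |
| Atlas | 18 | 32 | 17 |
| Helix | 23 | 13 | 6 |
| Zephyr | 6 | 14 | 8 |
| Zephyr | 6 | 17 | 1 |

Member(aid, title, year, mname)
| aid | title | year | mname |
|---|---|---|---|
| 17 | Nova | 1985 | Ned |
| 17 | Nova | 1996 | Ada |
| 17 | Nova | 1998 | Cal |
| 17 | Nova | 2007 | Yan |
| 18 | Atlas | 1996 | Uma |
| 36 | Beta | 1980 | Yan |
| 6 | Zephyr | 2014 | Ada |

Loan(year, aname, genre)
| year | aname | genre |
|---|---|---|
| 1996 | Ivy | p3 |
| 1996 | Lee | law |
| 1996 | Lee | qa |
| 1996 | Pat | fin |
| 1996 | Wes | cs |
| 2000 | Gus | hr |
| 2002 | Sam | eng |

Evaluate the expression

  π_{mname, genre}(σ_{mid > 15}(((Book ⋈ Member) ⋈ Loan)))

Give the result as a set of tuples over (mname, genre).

{(Uma, cs), (Uma, fin), (Uma, law), (Uma, p3), (Uma, qa)}

Book ⋈ Member (natural join on title, aid): {(Atlas, 18, 15, 34, 1996, Uma), (Atlas, 18, 16, 31, 1996, Uma), (Atlas, 18, 32, 17, 1996, Uma), (Zephyr, 6, 14, 8, 2014, Ada), (Zephyr, 6, 17, 1, 2014, Ada)}
(Book ⋈ Member) ⋈ Loan (natural join on year): {(Atlas, 18, 15, 34, 1996, Uma, Ivy, p3), (Atlas, 18, 15, 34, 1996, Uma, Lee, law), (Atlas, 18, 15, 34, 1996, Uma, Lee, qa), (Atlas, 18, 15, 34, 1996, Uma, Pat, fin), (Atlas, 18, 15, 34, 1996, Uma, Wes, cs), (Atlas, 18, 16, 31, 1996, Uma, Ivy, p3), (Atlas, 18, 16, 31, 1996, Uma, Lee, law), (Atlas, 18, 16, 31, 1996, Uma, Lee, qa), (Atlas, 18, 16, 31, 1996, Uma, Pat, fin), (Atlas, 18, 16, 31, 1996, Uma, Wes, cs), (Atlas, 18, 32, 17, 1996, Uma, Ivy, p3), (Atlas, 18, 32, 17, 1996, Uma, Lee, law), (Atlas, 18, 32, 17, 1996, Uma, Lee, qa), (Atlas, 18, 32, 17, 1996, Uma, Pat, fin), (Atlas, 18, 32, 17, 1996, Uma, Wes, cs)}
Apply σ_{mid > 15}; surviving tuples: {(Atlas, 18, 16, 31, 1996, Uma, Ivy, p3), (Atlas, 18, 16, 31, 1996, Uma, Lee, law), (Atlas, 18, 16, 31, 1996, Uma, Lee, qa), (Atlas, 18, 16, 31, 1996, Uma, Pat, fin), (Atlas, 18, 16, 31, 1996, Uma, Wes, cs), (Atlas, 18, 32, 17, 1996, Uma, Ivy, p3), (Atlas, 18, 32, 17, 1996, Uma, Lee, law), (Atlas, 18, 32, 17, 1996, Uma, Lee, qa), (Atlas, 18, 32, 17, 1996, Uma, Pat, fin), (Atlas, 18, 32, 17, 1996, Uma, Wes, cs)}
π[mname, genre]: project onto (mname, genre) (5 duplicate(s) eliminated) → {(Uma, cs), (Uma, fin), (Uma, law), (Uma, p3), (Uma, qa)}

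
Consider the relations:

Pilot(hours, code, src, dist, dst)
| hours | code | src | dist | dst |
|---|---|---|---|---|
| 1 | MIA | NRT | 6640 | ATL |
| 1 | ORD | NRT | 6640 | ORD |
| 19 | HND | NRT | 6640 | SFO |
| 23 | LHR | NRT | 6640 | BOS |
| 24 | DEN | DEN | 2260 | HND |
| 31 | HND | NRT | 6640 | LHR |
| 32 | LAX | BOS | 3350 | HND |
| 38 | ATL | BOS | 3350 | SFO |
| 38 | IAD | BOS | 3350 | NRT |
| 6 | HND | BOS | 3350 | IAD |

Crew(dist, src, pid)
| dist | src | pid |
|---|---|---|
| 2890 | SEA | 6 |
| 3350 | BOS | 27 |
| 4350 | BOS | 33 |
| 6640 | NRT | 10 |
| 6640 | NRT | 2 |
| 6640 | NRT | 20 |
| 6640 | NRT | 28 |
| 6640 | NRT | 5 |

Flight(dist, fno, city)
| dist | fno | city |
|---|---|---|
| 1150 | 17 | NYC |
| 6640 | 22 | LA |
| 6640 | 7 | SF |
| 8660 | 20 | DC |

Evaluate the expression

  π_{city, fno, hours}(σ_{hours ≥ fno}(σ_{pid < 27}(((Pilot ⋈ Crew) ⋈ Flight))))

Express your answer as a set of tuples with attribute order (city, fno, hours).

{(LA, 22, 23), (LA, 22, 31), (SF, 7, 19), (SF, 7, 23), (SF, 7, 31)}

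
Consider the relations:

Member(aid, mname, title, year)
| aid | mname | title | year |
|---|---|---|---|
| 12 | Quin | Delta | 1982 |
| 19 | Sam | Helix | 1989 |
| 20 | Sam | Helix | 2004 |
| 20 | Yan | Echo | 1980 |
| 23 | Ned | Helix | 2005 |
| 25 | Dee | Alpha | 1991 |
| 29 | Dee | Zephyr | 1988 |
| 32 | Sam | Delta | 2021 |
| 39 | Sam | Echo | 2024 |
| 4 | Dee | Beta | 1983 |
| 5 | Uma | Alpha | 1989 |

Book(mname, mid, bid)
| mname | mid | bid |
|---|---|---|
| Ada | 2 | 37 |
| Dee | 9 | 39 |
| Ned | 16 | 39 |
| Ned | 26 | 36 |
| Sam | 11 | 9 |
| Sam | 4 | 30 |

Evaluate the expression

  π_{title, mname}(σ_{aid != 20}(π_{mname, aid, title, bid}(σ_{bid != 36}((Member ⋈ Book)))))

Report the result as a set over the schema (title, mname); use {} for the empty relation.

Joining Member and Book on mname yields {(19, Sam, Helix, 1989, 11, 9), (19, Sam, Helix, 1989, 4, 30), (20, Sam, Helix, 2004, 11, 9), (20, Sam, Helix, 2004, 4, 30), (23, Ned, Helix, 2005, 16, 39), (23, Ned, Helix, 2005, 26, 36), (25, Dee, Alpha, 1991, 9, 39), (29, Dee, Zephyr, 1988, 9, 39), (32, Sam, Delta, 2021, 11, 9), (32, Sam, Delta, 2021, 4, 30), (39, Sam, Echo, 2024, 11, 9), (39, Sam, Echo, 2024, 4, 30), (4, Dee, Beta, 1983, 9, 39)}.
σ[bid != 36]: keep tuples satisfying bid != 36 → {(19, Sam, Helix, 1989, 11, 9), (19, Sam, Helix, 1989, 4, 30), (20, Sam, Helix, 2004, 11, 9), (20, Sam, Helix, 2004, 4, 30), (23, Ned, Helix, 2005, 16, 39), (25, Dee, Alpha, 1991, 9, 39), (29, Dee, Zephyr, 1988, 9, 39), (32, Sam, Delta, 2021, 11, 9), (32, Sam, Delta, 2021, 4, 30), (39, Sam, Echo, 2024, 11, 9), (39, Sam, Echo, 2024, 4, 30), (4, Dee, Beta, 1983, 9, 39)}
π_{mname, aid, title, bid} gives {(Dee, 25, Alpha, 39), (Dee, 29, Zephyr, 39), (Dee, 4, Beta, 39), (Ned, 23, Helix, 39), (Sam, 19, Helix, 30), (Sam, 19, Helix, 9), (Sam, 20, Helix, 30), (Sam, 20, Helix, 9), (Sam, 32, Delta, 30), (Sam, 32, Delta, 9), (Sam, 39, Echo, 30), (Sam, 39, Echo, 9)}.
σ[aid != 20]: keep tuples satisfying aid != 20 → {(Dee, 25, Alpha, 39), (Dee, 29, Zephyr, 39), (Dee, 4, Beta, 39), (Ned, 23, Helix, 39), (Sam, 19, Helix, 30), (Sam, 19, Helix, 9), (Sam, 32, Delta, 30), (Sam, 32, Delta, 9), (Sam, 39, Echo, 30), (Sam, 39, Echo, 9)}
π_{title, mname} gives {(Alpha, Dee), (Beta, Dee), (Delta, Sam), (Echo, Sam), (Helix, Ned), (Helix, Sam), (Zephyr, Dee)} (3 duplicate(s) eliminated).

{(Alpha, Dee), (Beta, Dee), (Delta, Sam), (Echo, Sam), (Helix, Ned), (Helix, Sam), (Zephyr, Dee)}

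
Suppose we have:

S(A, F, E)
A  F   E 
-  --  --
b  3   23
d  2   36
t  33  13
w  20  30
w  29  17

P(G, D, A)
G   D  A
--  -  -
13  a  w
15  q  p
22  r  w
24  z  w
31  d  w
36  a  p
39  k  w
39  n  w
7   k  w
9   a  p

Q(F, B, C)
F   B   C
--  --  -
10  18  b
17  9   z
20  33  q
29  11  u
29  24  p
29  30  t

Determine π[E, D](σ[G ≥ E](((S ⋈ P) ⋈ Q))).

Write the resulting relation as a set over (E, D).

{(17, d), (17, k), (17, n), (17, r), (17, z), (30, d), (30, k), (30, n)}

S ⋈ P (natural join on A): {(w, 20, 30, 13, a), (w, 20, 30, 22, r), (w, 20, 30, 24, z), (w, 20, 30, 31, d), (w, 20, 30, 39, k), (w, 20, 30, 39, n), (w, 20, 30, 7, k), (w, 29, 17, 13, a), (w, 29, 17, 22, r), (w, 29, 17, 24, z), (w, 29, 17, 31, d), (w, 29, 17, 39, k), (w, 29, 17, 39, n), (w, 29, 17, 7, k)}
(S ⋈ P) ⋈ Q (natural join on F): {(w, 20, 30, 13, a, 33, q), (w, 20, 30, 22, r, 33, q), (w, 20, 30, 24, z, 33, q), (w, 20, 30, 31, d, 33, q), (w, 20, 30, 39, k, 33, q), (w, 20, 30, 39, n, 33, q), (w, 20, 30, 7, k, 33, q), (w, 29, 17, 13, a, 11, u), (w, 29, 17, 13, a, 24, p), (w, 29, 17, 13, a, 30, t), (w, 29, 17, 22, r, 11, u), (w, 29, 17, 22, r, 24, p), (w, 29, 17, 22, r, 30, t), (w, 29, 17, 24, z, 11, u), (w, 29, 17, 24, z, 24, p), (w, 29, 17, 24, z, 30, t), (w, 29, 17, 31, d, 11, u), (w, 29, 17, 31, d, 24, p), (w, 29, 17, 31, d, 30, t), (w, 29, 17, 39, k, 11, u), (w, 29, 17, 39, k, 24, p), (w, 29, 17, 39, k, 30, t), (w, 29, 17, 39, n, 11, u), (w, 29, 17, 39, n, 24, p), (w, 29, 17, 39, n, 30, t), (w, 29, 17, 7, k, 11, u), (w, 29, 17, 7, k, 24, p), (w, 29, 17, 7, k, 30, t)}
Apply σ_{G ≥ E}; surviving tuples: {(w, 20, 30, 31, d, 33, q), (w, 20, 30, 39, k, 33, q), (w, 20, 30, 39, n, 33, q), (w, 29, 17, 22, r, 11, u), (w, 29, 17, 22, r, 24, p), (w, 29, 17, 22, r, 30, t), (w, 29, 17, 24, z, 11, u), (w, 29, 17, 24, z, 24, p), (w, 29, 17, 24, z, 30, t), (w, 29, 17, 31, d, 11, u), (w, 29, 17, 31, d, 24, p), (w, 29, 17, 31, d, 30, t), (w, 29, 17, 39, k, 11, u), (w, 29, 17, 39, k, 24, p), (w, 29, 17, 39, k, 30, t), (w, 29, 17, 39, n, 11, u), (w, 29, 17, 39, n, 24, p), (w, 29, 17, 39, n, 30, t)}
π[E, D]: project onto (E, D) (10 duplicate(s) eliminated) → {(17, d), (17, k), (17, n), (17, r), (17, z), (30, d), (30, k), (30, n)}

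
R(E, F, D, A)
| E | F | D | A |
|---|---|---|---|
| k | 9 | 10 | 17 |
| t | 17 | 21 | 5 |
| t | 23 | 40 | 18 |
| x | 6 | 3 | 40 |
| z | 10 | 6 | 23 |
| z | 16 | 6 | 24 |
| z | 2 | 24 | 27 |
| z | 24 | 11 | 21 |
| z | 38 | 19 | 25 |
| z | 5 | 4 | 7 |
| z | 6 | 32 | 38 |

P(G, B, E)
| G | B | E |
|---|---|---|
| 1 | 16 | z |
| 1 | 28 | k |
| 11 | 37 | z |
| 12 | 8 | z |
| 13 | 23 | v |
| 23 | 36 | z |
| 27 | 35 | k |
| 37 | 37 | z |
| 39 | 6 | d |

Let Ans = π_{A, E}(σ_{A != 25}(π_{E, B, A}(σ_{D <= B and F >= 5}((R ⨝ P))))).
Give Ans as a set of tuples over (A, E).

{(17, k), (21, z), (23, z), (24, z), (38, z), (7, z)}

Joining R and P on E yields {(k, 9, 10, 17, 1, 28), (k, 9, 10, 17, 27, 35), (z, 10, 6, 23, 1, 16), (z, 10, 6, 23, 11, 37), (z, 10, 6, 23, 12, 8), (z, 10, 6, 23, 23, 36), (z, 10, 6, 23, 37, 37), (z, 16, 6, 24, 1, 16), (z, 16, 6, 24, 11, 37), (z, 16, 6, 24, 12, 8), (z, 16, 6, 24, 23, 36), (z, 16, 6, 24, 37, 37), (z, 2, 24, 27, 1, 16), (z, 2, 24, 27, 11, 37), (z, 2, 24, 27, 12, 8), (z, 2, 24, 27, 23, 36), (z, 2, 24, 27, 37, 37), (z, 24, 11, 21, 1, 16), (z, 24, 11, 21, 11, 37), (z, 24, 11, 21, 12, 8), (z, 24, 11, 21, 23, 36), (z, 24, 11, 21, 37, 37), (z, 38, 19, 25, 1, 16), (z, 38, 19, 25, 11, 37), (z, 38, 19, 25, 12, 8), (z, 38, 19, 25, 23, 36), (z, 38, 19, 25, 37, 37), (z, 5, 4, 7, 1, 16), (z, 5, 4, 7, 11, 37), (z, 5, 4, 7, 12, 8), (z, 5, 4, 7, 23, 36), (z, 5, 4, 7, 37, 37), (z, 6, 32, 38, 1, 16), (z, 6, 32, 38, 11, 37), (z, 6, 32, 38, 12, 8), (z, 6, 32, 38, 23, 36), (z, 6, 32, 38, 37, 37)}.
Selection D <= B and F >= 5: {(k, 9, 10, 17, 1, 28), (k, 9, 10, 17, 27, 35), (z, 10, 6, 23, 1, 16), (z, 10, 6, 23, 11, 37), (z, 10, 6, 23, 12, 8), (z, 10, 6, 23, 23, 36), (z, 10, 6, 23, 37, 37), (z, 16, 6, 24, 1, 16), (z, 16, 6, 24, 11, 37), (z, 16, 6, 24, 12, 8), (z, 16, 6, 24, 23, 36), (z, 16, 6, 24, 37, 37), (z, 24, 11, 21, 1, 16), (z, 24, 11, 21, 11, 37), (z, 24, 11, 21, 23, 36), (z, 24, 11, 21, 37, 37), (z, 38, 19, 25, 11, 37), (z, 38, 19, 25, 23, 36), (z, 38, 19, 25, 37, 37), (z, 5, 4, 7, 1, 16), (z, 5, 4, 7, 11, 37), (z, 5, 4, 7, 12, 8), (z, 5, 4, 7, 23, 36), (z, 5, 4, 7, 37, 37), (z, 6, 32, 38, 11, 37), (z, 6, 32, 38, 23, 36), (z, 6, 32, 38, 37, 37)}
Keep only column(s) E, B, A (6 duplicate(s) eliminated): {(k, 28, 17), (k, 35, 17), (z, 16, 21), (z, 16, 23), (z, 16, 24), (z, 16, 7), (z, 36, 21), (z, 36, 23), (z, 36, 24), (z, 36, 25), (z, 36, 38), (z, 36, 7), (z, 37, 21), (z, 37, 23), (z, 37, 24), (z, 37, 25), (z, 37, 38), (z, 37, 7), (z, 8, 23), (z, 8, 24), (z, 8, 7)}
Selection A != 25: {(k, 28, 17), (k, 35, 17), (z, 16, 21), (z, 16, 23), (z, 16, 24), (z, 16, 7), (z, 36, 21), (z, 36, 23), (z, 36, 24), (z, 36, 38), (z, 36, 7), (z, 37, 21), (z, 37, 23), (z, 37, 24), (z, 37, 38), (z, 37, 7), (z, 8, 23), (z, 8, 24), (z, 8, 7)}
Keep only column(s) A, E (13 duplicate(s) eliminated): {(17, k), (21, z), (23, z), (24, z), (38, z), (7, z)}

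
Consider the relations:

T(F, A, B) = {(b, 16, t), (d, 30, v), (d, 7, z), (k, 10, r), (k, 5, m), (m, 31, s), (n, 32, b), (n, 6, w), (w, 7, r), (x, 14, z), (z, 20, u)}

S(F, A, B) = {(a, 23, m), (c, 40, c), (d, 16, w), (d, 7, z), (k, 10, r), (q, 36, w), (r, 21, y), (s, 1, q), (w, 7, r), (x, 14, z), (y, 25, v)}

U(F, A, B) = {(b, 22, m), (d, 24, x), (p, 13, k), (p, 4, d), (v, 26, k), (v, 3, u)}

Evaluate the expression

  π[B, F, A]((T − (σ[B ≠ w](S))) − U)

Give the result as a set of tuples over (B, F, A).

{(b, n, 32), (m, k, 5), (s, m, 31), (t, b, 16), (u, z, 20), (v, d, 30), (w, n, 6)}

Apply σ_{B ≠ w}; surviving tuples: {(a, 23, m), (c, 40, c), (d, 7, z), (k, 10, r), (r, 21, y), (s, 1, q), (w, 7, r), (x, 14, z), (y, 25, v)}
Set difference of the two operands is {(b, 16, t), (d, 30, v), (k, 5, m), (m, 31, s), (n, 32, b), (n, 6, w), (z, 20, u)}.
Set difference of the two operands is {(b, 16, t), (d, 30, v), (k, 5, m), (m, 31, s), (n, 32, b), (n, 6, w), (z, 20, u)}.
Projecting to B, F, A: {(b, n, 32), (m, k, 5), (s, m, 31), (t, b, 16), (u, z, 20), (v, d, 30), (w, n, 6)}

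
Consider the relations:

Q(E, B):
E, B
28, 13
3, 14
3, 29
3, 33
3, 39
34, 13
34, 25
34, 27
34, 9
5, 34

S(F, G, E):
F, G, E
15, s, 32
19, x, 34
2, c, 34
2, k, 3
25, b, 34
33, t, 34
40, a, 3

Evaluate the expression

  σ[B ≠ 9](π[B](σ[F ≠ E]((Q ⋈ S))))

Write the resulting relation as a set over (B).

Joining Q and S on E yields {(3, 14, 2, k), (3, 14, 40, a), (3, 29, 2, k), (3, 29, 40, a), (3, 33, 2, k), (3, 33, 40, a), (3, 39, 2, k), (3, 39, 40, a), (34, 13, 19, x), (34, 13, 2, c), (34, 13, 25, b), (34, 13, 33, t), (34, 25, 19, x), (34, 25, 2, c), (34, 25, 25, b), (34, 25, 33, t), (34, 27, 19, x), (34, 27, 2, c), (34, 27, 25, b), (34, 27, 33, t), (34, 9, 19, x), (34, 9, 2, c), (34, 9, 25, b), (34, 9, 33, t)}.
σ[F ≠ E]: keep tuples satisfying F ≠ E → {(3, 14, 2, k), (3, 14, 40, a), (3, 29, 2, k), (3, 29, 40, a), (3, 33, 2, k), (3, 33, 40, a), (3, 39, 2, k), (3, 39, 40, a), (34, 13, 19, x), (34, 13, 2, c), (34, 13, 25, b), (34, 13, 33, t), (34, 25, 19, x), (34, 25, 2, c), (34, 25, 25, b), (34, 25, 33, t), (34, 27, 19, x), (34, 27, 2, c), (34, 27, 25, b), (34, 27, 33, t), (34, 9, 19, x), (34, 9, 2, c), (34, 9, 25, b), (34, 9, 33, t)}
π_{B} gives {13, 14, 25, 27, 29, 33, 39, 9} (16 duplicate(s) eliminated).
σ[B ≠ 9]: keep tuples satisfying B ≠ 9 → {13, 14, 25, 27, 29, 33, 39}

{13, 14, 25, 27, 29, 33, 39}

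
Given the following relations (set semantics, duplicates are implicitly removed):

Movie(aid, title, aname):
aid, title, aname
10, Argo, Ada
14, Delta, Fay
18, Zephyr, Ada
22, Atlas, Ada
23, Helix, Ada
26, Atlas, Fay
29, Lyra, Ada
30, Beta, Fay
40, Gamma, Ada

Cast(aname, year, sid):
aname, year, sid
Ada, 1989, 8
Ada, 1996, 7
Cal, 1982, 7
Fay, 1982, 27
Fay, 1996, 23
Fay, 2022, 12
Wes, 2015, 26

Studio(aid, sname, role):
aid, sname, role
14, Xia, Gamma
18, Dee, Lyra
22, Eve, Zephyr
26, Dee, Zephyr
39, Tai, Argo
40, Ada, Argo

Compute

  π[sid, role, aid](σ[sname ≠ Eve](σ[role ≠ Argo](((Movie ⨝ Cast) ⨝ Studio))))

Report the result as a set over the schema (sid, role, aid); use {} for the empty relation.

{(12, Gamma, 14), (12, Zephyr, 26), (23, Gamma, 14), (23, Zephyr, 26), (27, Gamma, 14), (27, Zephyr, 26), (7, Lyra, 18), (8, Lyra, 18)}

Movie ⋈ Cast (natural join on aname): {(10, Argo, Ada, 1989, 8), (10, Argo, Ada, 1996, 7), (14, Delta, Fay, 1982, 27), (14, Delta, Fay, 1996, 23), (14, Delta, Fay, 2022, 12), (18, Zephyr, Ada, 1989, 8), (18, Zephyr, Ada, 1996, 7), (22, Atlas, Ada, 1989, 8), (22, Atlas, Ada, 1996, 7), (23, Helix, Ada, 1989, 8), (23, Helix, Ada, 1996, 7), (26, Atlas, Fay, 1982, 27), (26, Atlas, Fay, 1996, 23), (26, Atlas, Fay, 2022, 12), (29, Lyra, Ada, 1989, 8), (29, Lyra, Ada, 1996, 7), (30, Beta, Fay, 1982, 27), (30, Beta, Fay, 1996, 23), (30, Beta, Fay, 2022, 12), (40, Gamma, Ada, 1989, 8), (40, Gamma, Ada, 1996, 7)}
(Movie ⨝ Cast) ⋈ Studio (natural join on aid): {(14, Delta, Fay, 1982, 27, Xia, Gamma), (14, Delta, Fay, 1996, 23, Xia, Gamma), (14, Delta, Fay, 2022, 12, Xia, Gamma), (18, Zephyr, Ada, 1989, 8, Dee, Lyra), (18, Zephyr, Ada, 1996, 7, Dee, Lyra), (22, Atlas, Ada, 1989, 8, Eve, Zephyr), (22, Atlas, Ada, 1996, 7, Eve, Zephyr), (26, Atlas, Fay, 1982, 27, Dee, Zephyr), (26, Atlas, Fay, 1996, 23, Dee, Zephyr), (26, Atlas, Fay, 2022, 12, Dee, Zephyr), (40, Gamma, Ada, 1989, 8, Ada, Argo), (40, Gamma, Ada, 1996, 7, Ada, Argo)}
σ[role ≠ Argo]: keep tuples satisfying role ≠ Argo → {(14, Delta, Fay, 1982, 27, Xia, Gamma), (14, Delta, Fay, 1996, 23, Xia, Gamma), (14, Delta, Fay, 2022, 12, Xia, Gamma), (18, Zephyr, Ada, 1989, 8, Dee, Lyra), (18, Zephyr, Ada, 1996, 7, Dee, Lyra), (22, Atlas, Ada, 1989, 8, Eve, Zephyr), (22, Atlas, Ada, 1996, 7, Eve, Zephyr), (26, Atlas, Fay, 1982, 27, Dee, Zephyr), (26, Atlas, Fay, 1996, 23, Dee, Zephyr), (26, Atlas, Fay, 2022, 12, Dee, Zephyr)}
σ[sname ≠ Eve]: keep tuples satisfying sname ≠ Eve → {(14, Delta, Fay, 1982, 27, Xia, Gamma), (14, Delta, Fay, 1996, 23, Xia, Gamma), (14, Delta, Fay, 2022, 12, Xia, Gamma), (18, Zephyr, Ada, 1989, 8, Dee, Lyra), (18, Zephyr, Ada, 1996, 7, Dee, Lyra), (26, Atlas, Fay, 1982, 27, Dee, Zephyr), (26, Atlas, Fay, 1996, 23, Dee, Zephyr), (26, Atlas, Fay, 2022, 12, Dee, Zephyr)}
Keep only column(s) sid, role, aid: {(12, Gamma, 14), (12, Zephyr, 26), (23, Gamma, 14), (23, Zephyr, 26), (27, Gamma, 14), (27, Zephyr, 26), (7, Lyra, 18), (8, Lyra, 18)}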